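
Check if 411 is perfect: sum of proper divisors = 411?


Proper divisors of 411: 1, 3, 137
Sum = 1 + 3 + 137 = 141

No, 411 is not perfect (141 ≠ 411)


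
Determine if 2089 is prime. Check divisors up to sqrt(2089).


Check divisors up to sqrt(2089) = 45.7056
No divisors found.
2089 is prime.

Yes, 2089 is prime


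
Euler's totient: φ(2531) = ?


2531 = 2531
Prime factors: 2531
φ(2531) = 2531 × (1-1/2531)
= 2531 × 2530/2531 = 2530

φ(2531) = 2530


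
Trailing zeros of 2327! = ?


floor(2327/5) = 465
floor(2327/25) = 93
floor(2327/125) = 18
floor(2327/625) = 3
Total = 579

579 trailing zeros


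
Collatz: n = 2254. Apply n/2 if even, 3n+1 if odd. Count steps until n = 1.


2254 → 1127 → 3382 → 1691 → 5074 → 2537 → 7612 → 3806 → 1903 → 5710 → 2855 → 8566 → 4283 → 12850 → 6425 → 19276 → 9638 → 4819 → 14458 → 7229 → 21688 → 10844 → 5422 → 2711 → 8134 → 4067 → 12202 → 6101 → 18304 → 9152 → 4576 → 2288 → 1144 → 572 → 286 → 143 → 430 → 215 → 646 → 323 → 970 → 485 → 1456 → 728 → 364 → 182 → 91 → 274 → 137 → 412 → 206 → 103 → 310 → 155 → 466 → 233 → 700 → 350 → 175 → 526 → 263 → 790 → 395 → 1186 → 593 → 1780 → 890 → 445 → 1336 → 668 → 334 → 167 → 502 → 251 → 754 → 377 → 1132 → 566 → 283 → 850 → 425 → 1276 → 638 → 319 → 958 → 479 → 1438 → 719 → 2158 → 1079 → 3238 → 1619 → 4858 → 2429 → 7288 → 3644 → 1822 → 911 → 2734 → 1367 → 4102 → 2051 → 6154 → 3077 → 9232 → 4616 → 2308 → 1154 → 577 → 1732 → 866 → 433 → 1300 → 650 → 325 → 976 → 488 → 244 → 122 → 61 → 184 → 92 → 46 → 23 → 70 → 35 → 106 → 53 → 160 → 80 → 40 → 20 → 10 → 5 → 16 → 8 → 4 → 2 → 1
Total steps = 138

138 steps


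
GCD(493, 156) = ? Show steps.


493 = 3 * 156 + 25
156 = 6 * 25 + 6
25 = 4 * 6 + 1
6 = 6 * 1 + 0
GCD = 1


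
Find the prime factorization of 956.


956 / 2 = 478
478 / 2 = 239
239 / 239 = 1
956 = 2^2 × 239


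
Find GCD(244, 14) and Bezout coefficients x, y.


Tabular extended Euclidean (each row: r = 244*s + 14*t):
r=244, s=1, t=0
r=14, s=0, t=1
q=17: r=6, s=1, t=-17   [244*(1) + 14*(-17) = 6]
q=2: r=2, s=-2, t=35   [244*(-2) + 14*(35) = 2]
q=3: r=0, s=7, t=-122   [244*(7) + 14*(-122) = 0]
GCD = 2; from the row with r=2: x=-2, y=35
Check: 244*(-2) + 14*(35) = -488 + 490 = 2

GCD = 2, x = -2, y = 35


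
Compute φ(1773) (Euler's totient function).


1773 = 3^2 × 197
Prime factors: 3, 197
φ(1773) = 1773 × (1-1/3) × (1-1/197)
= 1773 × 2/3 × 196/197 = 1176

φ(1773) = 1176


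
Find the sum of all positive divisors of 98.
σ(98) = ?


Divisors of 98: 1, 2, 7, 14, 49, 98
Sum = 1 + 2 + 7 + 14 + 49 + 98 = 171

σ(98) = 171


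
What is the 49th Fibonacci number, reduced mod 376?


F(k) mod 376 for k=1..49:
1, 1, 2, 3, 5, 8, 13, 21, 34, 55, 89, 144, 233, 1, 234, 235, 93, 328, 45, 373, 42, 39, 81, 120, 201, 321, 146, 91, 237, 328, 189, 141, 330, 95, 49, 144, 193, 337, 154, 115, 269, 8, 277, 285, 186, 95, 281, 0, 281
F(49) mod 376 = 281


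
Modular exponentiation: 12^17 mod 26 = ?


12^1 mod 26 = 12
12^2 mod 26 = 14
12^3 mod 26 = 12
12^4 mod 26 = 14
12^5 mod 26 = 12
12^6 mod 26 = 14
12^7 mod 26 = 12
12^8 mod 26 = 14
12^9 mod 26 = 12
12^10 mod 26 = 14
12^11 mod 26 = 12
12^12 mod 26 = 14
12^13 mod 26 = 12
12^14 mod 26 = 14
12^15 mod 26 = 12
12^16 mod 26 = 14
12^17 mod 26 = 12


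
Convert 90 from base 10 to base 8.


90 (base 10) = 90 (decimal)
90 (decimal) = 132 (base 8)


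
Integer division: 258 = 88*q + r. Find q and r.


258 = 88 * 2 + 82
Check: 176 + 82 = 258

q = 2, r = 82


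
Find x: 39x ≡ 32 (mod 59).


GCD(39, 59) = 1, unique solution
a^(-1) mod 59 = 56
x = 56 * 32 mod 59 = 22

x ≡ 22 (mod 59)


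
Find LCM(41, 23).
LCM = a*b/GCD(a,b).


GCD(41, 23) = 1
LCM = 41*23/1 = 943/1 = 943

LCM = 943


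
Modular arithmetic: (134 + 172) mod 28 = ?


134 + 172 = 306
306 mod 28 = 26


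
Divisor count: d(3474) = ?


3474 = 2^1 × 3^2 × 193^1
d(3474) = (1+1) × (2+1) × (1+1) = 12

12 divisors


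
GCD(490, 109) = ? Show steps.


490 = 4 * 109 + 54
109 = 2 * 54 + 1
54 = 54 * 1 + 0
GCD = 1


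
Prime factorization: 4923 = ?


4923 / 3 = 1641
1641 / 3 = 547
547 / 547 = 1
4923 = 3^2 × 547


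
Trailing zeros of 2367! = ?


floor(2367/5) = 473
floor(2367/25) = 94
floor(2367/125) = 18
floor(2367/625) = 3
Total = 588

588 trailing zeros


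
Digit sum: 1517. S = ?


1 + 5 + 1 + 7 = 14


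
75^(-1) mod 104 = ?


Use the extended Euclidean algorithm on (104, 75); each row r = 104*s + 75*t:
r=104, s=1, t=0
r=75, s=0, t=1
q=1: r=29, s=1, t=-1   [104*(1) + 75*(-1) = 29]
q=2: r=17, s=-2, t=3   [104*(-2) + 75*(3) = 17]
q=1: r=12, s=3, t=-4   [104*(3) + 75*(-4) = 12]
q=1: r=5, s=-5, t=7   [104*(-5) + 75*(7) = 5]
q=2: r=2, s=13, t=-18   [104*(13) + 75*(-18) = 2]
q=2: r=1, s=-31, t=43   [104*(-31) + 75*(43) = 1]
q=2: r=0, s=75, t=-104   [104*(75) + 75*(-104) = 0]
GCD = 1 with t = 43, so 75*(43) ≡ 1 (mod 104)
Inverse = 43 mod 104 = 43
Check: 75 * 43 = 3225 ≡ 1 (mod 104)

75^(-1) ≡ 43 (mod 104)


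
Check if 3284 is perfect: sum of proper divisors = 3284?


Proper divisors of 3284: 1, 2, 4, 821, 1642
Sum = 1 + 2 + 4 + 821 + 1642 = 2470

No, 3284 is not perfect (2470 ≠ 3284)


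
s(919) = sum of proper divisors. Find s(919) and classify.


Proper divisors: 1
Sum = 1 = 1
1 < 919 → deficient

s(919) = 1 (deficient)


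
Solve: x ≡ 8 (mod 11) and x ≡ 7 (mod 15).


M = 11*15 = 165
M1 = M/11 = 15, M2 = M/15 = 11
M1^(-1) mod 11 = 3, M2^(-1) mod 15 = 11
x = 8*15*3 + 7*11*11 = 1207
1207 mod 165 = 52
Check: 52 mod 11 = 8 ✓, 52 mod 15 = 7 ✓

x ≡ 52 (mod 165)


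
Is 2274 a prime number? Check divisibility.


2274 / 2 = 1137 (exact division)
2274 is NOT prime.

No, 2274 is not prime


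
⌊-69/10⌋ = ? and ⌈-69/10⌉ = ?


-69/10 = -6.9000
floor = -7
ceil = -6

floor = -7, ceil = -6


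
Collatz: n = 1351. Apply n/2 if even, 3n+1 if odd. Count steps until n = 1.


1351 → 4054 → 2027 → 6082 → 3041 → 9124 → 4562 → 2281 → 6844 → 3422 → 1711 → 5134 → 2567 → 7702 → 3851 → 11554 → 5777 → 17332 → 8666 → 4333 → 13000 → 6500 → 3250 → 1625 → 4876 → 2438 → 1219 → 3658 → 1829 → 5488 → 2744 → 1372 → 686 → 343 → 1030 → 515 → 1546 → 773 → 2320 → 1160 → 580 → 290 → 145 → 436 → 218 → 109 → 328 → 164 → 82 → 41 → 124 → 62 → 31 → 94 → 47 → 142 → 71 → 214 → 107 → 322 → 161 → 484 → 242 → 121 → 364 → 182 → 91 → 274 → 137 → 412 → 206 → 103 → 310 → 155 → 466 → 233 → 700 → 350 → 175 → 526 → 263 → 790 → 395 → 1186 → 593 → 1780 → 890 → 445 → 1336 → 668 → 334 → 167 → 502 → 251 → 754 → 377 → 1132 → 566 → 283 → 850 → 425 → 1276 → 638 → 319 → 958 → 479 → 1438 → 719 → 2158 → 1079 → 3238 → 1619 → 4858 → 2429 → 7288 → 3644 → 1822 → 911 → 2734 → 1367 → 4102 → 2051 → 6154 → 3077 → 9232 → 4616 → 2308 → 1154 → 577 → 1732 → 866 → 433 → 1300 → 650 → 325 → 976 → 488 → 244 → 122 → 61 → 184 → 92 → 46 → 23 → 70 → 35 → 106 → 53 → 160 → 80 → 40 → 20 → 10 → 5 → 16 → 8 → 4 → 2 → 1
Total steps = 158

158 steps


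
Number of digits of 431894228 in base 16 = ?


431894228 in base 16 = 19BE2ED4
Number of digits = 8

8 digits (base 16)


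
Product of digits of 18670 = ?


1 × 8 × 6 × 7 × 0 = 0


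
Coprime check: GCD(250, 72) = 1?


Euclidean algorithm:
250 = 3 * 72 + 34
72 = 2 * 34 + 4
34 = 8 * 4 + 2
4 = 2 * 2 + 0
GCD(250, 72) = 2

No, not coprime (GCD = 2)


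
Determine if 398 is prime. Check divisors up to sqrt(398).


398 / 2 = 199 (exact division)
398 is NOT prime.

No, 398 is not prime


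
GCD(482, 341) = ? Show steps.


482 = 1 * 341 + 141
341 = 2 * 141 + 59
141 = 2 * 59 + 23
59 = 2 * 23 + 13
23 = 1 * 13 + 10
13 = 1 * 10 + 3
10 = 3 * 3 + 1
3 = 3 * 1 + 0
GCD = 1


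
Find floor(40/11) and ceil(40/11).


40/11 = 3.6364
floor = 3
ceil = 4

floor = 3, ceil = 4


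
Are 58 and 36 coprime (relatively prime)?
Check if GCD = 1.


Euclidean algorithm:
58 = 1 * 36 + 22
36 = 1 * 22 + 14
22 = 1 * 14 + 8
14 = 1 * 8 + 6
8 = 1 * 6 + 2
6 = 3 * 2 + 0
GCD(58, 36) = 2

No, not coprime (GCD = 2)


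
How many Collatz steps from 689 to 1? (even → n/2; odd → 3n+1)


689 → 2068 → 1034 → 517 → 1552 → 776 → 388 → 194 → 97 → 292 → 146 → 73 → 220 → 110 → 55 → 166 → 83 → 250 → 125 → 376 → 188 → 94 → 47 → 142 → 71 → 214 → 107 → 322 → 161 → 484 → 242 → 121 → 364 → 182 → 91 → 274 → 137 → 412 → 206 → 103 → 310 → 155 → 466 → 233 → 700 → 350 → 175 → 526 → 263 → 790 → 395 → 1186 → 593 → 1780 → 890 → 445 → 1336 → 668 → 334 → 167 → 502 → 251 → 754 → 377 → 1132 → 566 → 283 → 850 → 425 → 1276 → 638 → 319 → 958 → 479 → 1438 → 719 → 2158 → 1079 → 3238 → 1619 → 4858 → 2429 → 7288 → 3644 → 1822 → 911 → 2734 → 1367 → 4102 → 2051 → 6154 → 3077 → 9232 → 4616 → 2308 → 1154 → 577 → 1732 → 866 → 433 → 1300 → 650 → 325 → 976 → 488 → 244 → 122 → 61 → 184 → 92 → 46 → 23 → 70 → 35 → 106 → 53 → 160 → 80 → 40 → 20 → 10 → 5 → 16 → 8 → 4 → 2 → 1
Total steps = 126

126 steps


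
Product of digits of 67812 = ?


6 × 7 × 8 × 1 × 2 = 672


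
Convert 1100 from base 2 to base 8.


1100 (base 2) = 12 (decimal)
12 (decimal) = 14 (base 8)


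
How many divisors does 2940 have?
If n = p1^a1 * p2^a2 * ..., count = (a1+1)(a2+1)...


2940 = 2^2 × 3^1 × 5^1 × 7^2
d(2940) = (2+1) × (1+1) × (1+1) × (2+1) = 36

36 divisors


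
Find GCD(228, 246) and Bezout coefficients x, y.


Tabular extended Euclidean (each row: r = 228*s + 246*t):
r=228, s=1, t=0
r=246, s=0, t=1
q=0: r=228, s=1, t=0   [228*(1) + 246*(0) = 228]
q=1: r=18, s=-1, t=1   [228*(-1) + 246*(1) = 18]
q=12: r=12, s=13, t=-12   [228*(13) + 246*(-12) = 12]
q=1: r=6, s=-14, t=13   [228*(-14) + 246*(13) = 6]
q=2: r=0, s=41, t=-38   [228*(41) + 246*(-38) = 0]
GCD = 6; from the row with r=6: x=-14, y=13
Check: 228*(-14) + 246*(13) = -3192 + 3198 = 6

GCD = 6, x = -14, y = 13


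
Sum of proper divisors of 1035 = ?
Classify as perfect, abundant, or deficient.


Proper divisors: 1, 3, 5, 9, 15, 23, 45, 69, 115, 207, 345
Sum = 1 + 3 + 5 + 9 + 15 + 23 + 45 + 69 + 115 + 207 + 345 = 837
837 < 1035 → deficient

s(1035) = 837 (deficient)


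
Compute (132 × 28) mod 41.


132 × 28 = 3696
3696 mod 41 = 6


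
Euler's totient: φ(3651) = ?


3651 = 3 × 1217
Prime factors: 3, 1217
φ(3651) = 3651 × (1-1/3) × (1-1/1217)
= 3651 × 2/3 × 1216/1217 = 2432

φ(3651) = 2432


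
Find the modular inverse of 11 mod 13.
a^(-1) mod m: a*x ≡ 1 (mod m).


Use the extended Euclidean algorithm on (13, 11); each row r = 13*s + 11*t:
r=13, s=1, t=0
r=11, s=0, t=1
q=1: r=2, s=1, t=-1   [13*(1) + 11*(-1) = 2]
q=5: r=1, s=-5, t=6   [13*(-5) + 11*(6) = 1]
q=2: r=0, s=11, t=-13   [13*(11) + 11*(-13) = 0]
GCD = 1 with t = 6, so 11*(6) ≡ 1 (mod 13)
Inverse = 6 mod 13 = 6
Check: 11 * 6 = 66 ≡ 1 (mod 13)

11^(-1) ≡ 6 (mod 13)


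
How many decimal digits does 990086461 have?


990086461 has 9 digits in base 10
floor(log10(990086461)) + 1 = floor(8.9957) + 1 = 9

9 digits (base 10)


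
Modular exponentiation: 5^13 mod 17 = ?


5^1 mod 17 = 5
5^2 mod 17 = 8
5^3 mod 17 = 6
5^4 mod 17 = 13
5^5 mod 17 = 14
5^6 mod 17 = 2
5^7 mod 17 = 10
5^8 mod 17 = 16
5^9 mod 17 = 12
5^10 mod 17 = 9
5^11 mod 17 = 11
5^12 mod 17 = 4
5^13 mod 17 = 3


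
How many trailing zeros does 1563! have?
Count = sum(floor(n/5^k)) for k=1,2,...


floor(1563/5) = 312
floor(1563/25) = 62
floor(1563/125) = 12
floor(1563/625) = 2
Total = 388

388 trailing zeros


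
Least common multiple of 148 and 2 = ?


GCD(148, 2) = 2
LCM = 148*2/2 = 296/2 = 148

LCM = 148


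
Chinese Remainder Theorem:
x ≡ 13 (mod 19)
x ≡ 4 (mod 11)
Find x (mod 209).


M = 19*11 = 209
M1 = M/19 = 11, M2 = M/11 = 19
M1^(-1) mod 19 = 7, M2^(-1) mod 11 = 7
x = 13*11*7 + 4*19*7 = 1533
1533 mod 209 = 70
Check: 70 mod 19 = 13 ✓, 70 mod 11 = 4 ✓

x ≡ 70 (mod 209)


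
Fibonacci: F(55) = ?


Sequence: 1, 1, 2, 3, 5, 8, 13, 21, 34, 55, 89, 144, 233, 377, 610, 987, 1597, 2584, 4181, 6765, 10946, 17711, 28657, 46368, 75025, 121393, 196418, 317811, 514229, 832040, 1346269, 2178309, 3524578, 5702887, 9227465, 14930352, 24157817, 39088169, 63245986, 102334155, 165580141, 267914296, 433494437, 701408733, 1134903170, 1836311903, 2971215073, 4807526976, 7778742049, 12586269025, 20365011074, 32951280099, 53316291173, 86267571272, 139583862445
F(55) = 139583862445


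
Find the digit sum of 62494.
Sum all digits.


6 + 2 + 4 + 9 + 4 = 25


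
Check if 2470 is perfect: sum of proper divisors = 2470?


Proper divisors of 2470: 1, 2, 5, 10, 13, 19, 26, 38, 65, 95, 130, 190, 247, 494, 1235
Sum = 1 + 2 + 5 + 10 + 13 + 19 + 26 + 38 + 65 + 95 + 130 + 190 + 247 + 494 + 1235 = 2570

No, 2470 is not perfect (2570 ≠ 2470)


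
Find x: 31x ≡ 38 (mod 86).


GCD(31, 86) = 1, unique solution
a^(-1) mod 86 = 25
x = 25 * 38 mod 86 = 4

x ≡ 4 (mod 86)


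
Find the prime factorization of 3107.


3107 / 13 = 239
239 / 239 = 1
3107 = 13 × 239


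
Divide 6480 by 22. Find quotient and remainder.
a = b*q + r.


6480 = 22 * 294 + 12
Check: 6468 + 12 = 6480

q = 294, r = 12


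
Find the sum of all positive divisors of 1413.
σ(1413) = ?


Divisors of 1413: 1, 3, 9, 157, 471, 1413
Sum = 1 + 3 + 9 + 157 + 471 + 1413 = 2054

σ(1413) = 2054


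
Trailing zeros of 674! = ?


floor(674/5) = 134
floor(674/25) = 26
floor(674/125) = 5
floor(674/625) = 1
Total = 166

166 trailing zeros


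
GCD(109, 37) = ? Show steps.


109 = 2 * 37 + 35
37 = 1 * 35 + 2
35 = 17 * 2 + 1
2 = 2 * 1 + 0
GCD = 1


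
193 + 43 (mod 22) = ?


193 + 43 = 236
236 mod 22 = 16


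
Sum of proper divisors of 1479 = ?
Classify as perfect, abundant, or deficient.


Proper divisors: 1, 3, 17, 29, 51, 87, 493
Sum = 1 + 3 + 17 + 29 + 51 + 87 + 493 = 681
681 < 1479 → deficient

s(1479) = 681 (deficient)


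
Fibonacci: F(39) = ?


Sequence: 1, 1, 2, 3, 5, 8, 13, 21, 34, 55, 89, 144, 233, 377, 610, 987, 1597, 2584, 4181, 6765, 10946, 17711, 28657, 46368, 75025, 121393, 196418, 317811, 514229, 832040, 1346269, 2178309, 3524578, 5702887, 9227465, 14930352, 24157817, 39088169, 63245986
F(39) = 63245986


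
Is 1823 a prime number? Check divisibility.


Check divisors up to sqrt(1823) = 42.6966
No divisors found.
1823 is prime.

Yes, 1823 is prime


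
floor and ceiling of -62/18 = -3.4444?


-62/18 = -3.4444
floor = -4
ceil = -3

floor = -4, ceil = -3


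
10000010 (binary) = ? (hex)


10000010 (base 2) = 130 (decimal)
130 (decimal) = 82 (base 16)


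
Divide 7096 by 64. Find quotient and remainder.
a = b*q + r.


7096 = 64 * 110 + 56
Check: 7040 + 56 = 7096

q = 110, r = 56


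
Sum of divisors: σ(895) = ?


Divisors of 895: 1, 5, 179, 895
Sum = 1 + 5 + 179 + 895 = 1080

σ(895) = 1080


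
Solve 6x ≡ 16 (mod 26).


GCD(6, 26) = 2 divides 16
Divide: 3x ≡ 8 (mod 13)
x ≡ 7 (mod 13)


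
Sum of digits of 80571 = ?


8 + 0 + 5 + 7 + 1 = 21


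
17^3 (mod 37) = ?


17^1 mod 37 = 17
17^2 mod 37 = 30
17^3 mod 37 = 29


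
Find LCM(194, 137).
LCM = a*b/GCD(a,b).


GCD(194, 137) = 1
LCM = 194*137/1 = 26578/1 = 26578

LCM = 26578


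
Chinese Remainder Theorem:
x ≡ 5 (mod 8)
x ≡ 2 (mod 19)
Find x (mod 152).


M = 8*19 = 152
M1 = M/8 = 19, M2 = M/19 = 8
M1^(-1) mod 8 = 3, M2^(-1) mod 19 = 12
x = 5*19*3 + 2*8*12 = 477
477 mod 152 = 21
Check: 21 mod 8 = 5 ✓, 21 mod 19 = 2 ✓

x ≡ 21 (mod 152)


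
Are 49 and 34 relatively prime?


Euclidean algorithm:
49 = 1 * 34 + 15
34 = 2 * 15 + 4
15 = 3 * 4 + 3
4 = 1 * 3 + 1
3 = 3 * 1 + 0
GCD(49, 34) = 1

Yes, coprime (GCD = 1)


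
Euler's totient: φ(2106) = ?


2106 = 2 × 3^4 × 13
Prime factors: 2, 3, 13
φ(2106) = 2106 × (1-1/2) × (1-1/3) × (1-1/13)
= 2106 × 1/2 × 2/3 × 12/13 = 648

φ(2106) = 648


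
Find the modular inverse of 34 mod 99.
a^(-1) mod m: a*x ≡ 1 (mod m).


Use the extended Euclidean algorithm on (99, 34); each row r = 99*s + 34*t:
r=99, s=1, t=0
r=34, s=0, t=1
q=2: r=31, s=1, t=-2   [99*(1) + 34*(-2) = 31]
q=1: r=3, s=-1, t=3   [99*(-1) + 34*(3) = 3]
q=10: r=1, s=11, t=-32   [99*(11) + 34*(-32) = 1]
q=3: r=0, s=-34, t=99   [99*(-34) + 34*(99) = 0]
GCD = 1 with t = -32, so 34*(-32) ≡ 1 (mod 99)
Inverse = -32 mod 99 = 67
Check: 34 * 67 = 2278 ≡ 1 (mod 99)

34^(-1) ≡ 67 (mod 99)


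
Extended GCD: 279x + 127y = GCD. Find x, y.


Tabular extended Euclidean (each row: r = 279*s + 127*t):
r=279, s=1, t=0
r=127, s=0, t=1
q=2: r=25, s=1, t=-2   [279*(1) + 127*(-2) = 25]
q=5: r=2, s=-5, t=11   [279*(-5) + 127*(11) = 2]
q=12: r=1, s=61, t=-134   [279*(61) + 127*(-134) = 1]
q=2: r=0, s=-127, t=279   [279*(-127) + 127*(279) = 0]
GCD = 1; from the row with r=1: x=61, y=-134
Check: 279*(61) + 127*(-134) = 17019 - 17018 = 1

GCD = 1, x = 61, y = -134


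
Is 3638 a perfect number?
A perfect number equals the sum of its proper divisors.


Proper divisors of 3638: 1, 2, 17, 34, 107, 214, 1819
Sum = 1 + 2 + 17 + 34 + 107 + 214 + 1819 = 2194

No, 3638 is not perfect (2194 ≠ 3638)


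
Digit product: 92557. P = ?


9 × 2 × 5 × 5 × 7 = 3150


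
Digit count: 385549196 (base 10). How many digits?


385549196 has 9 digits in base 10
floor(log10(385549196)) + 1 = floor(8.5861) + 1 = 9

9 digits (base 10)


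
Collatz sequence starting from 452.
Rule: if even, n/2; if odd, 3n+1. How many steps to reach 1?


452 → 226 → 113 → 340 → 170 → 85 → 256 → 128 → 64 → 32 → 16 → 8 → 4 → 2 → 1
Total steps = 14

14 steps


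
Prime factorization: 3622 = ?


3622 / 2 = 1811
1811 / 1811 = 1
3622 = 2 × 1811


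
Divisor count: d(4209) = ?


4209 = 3^1 × 23^1 × 61^1
d(4209) = (1+1) × (1+1) × (1+1) = 8

8 divisors


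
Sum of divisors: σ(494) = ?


Divisors of 494: 1, 2, 13, 19, 26, 38, 247, 494
Sum = 1 + 2 + 13 + 19 + 26 + 38 + 247 + 494 = 840

σ(494) = 840


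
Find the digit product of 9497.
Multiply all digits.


9 × 4 × 9 × 7 = 2268


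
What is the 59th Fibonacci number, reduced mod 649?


F(k) mod 649 for k=1..59:
1, 1, 2, 3, 5, 8, 13, 21, 34, 55, 89, 144, 233, 377, 610, 338, 299, 637, 287, 275, 562, 188, 101, 289, 390, 30, 420, 450, 221, 22, 243, 265, 508, 124, 632, 107, 90, 197, 287, 484, 122, 606, 79, 36, 115, 151, 266, 417, 34, 451, 485, 287, 123, 410, 533, 294, 178, 472, 1
F(59) mod 649 = 1


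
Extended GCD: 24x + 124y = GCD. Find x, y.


Tabular extended Euclidean (each row: r = 24*s + 124*t):
r=24, s=1, t=0
r=124, s=0, t=1
q=0: r=24, s=1, t=0   [24*(1) + 124*(0) = 24]
q=5: r=4, s=-5, t=1   [24*(-5) + 124*(1) = 4]
q=6: r=0, s=31, t=-6   [24*(31) + 124*(-6) = 0]
GCD = 4; from the row with r=4: x=-5, y=1
Check: 24*(-5) + 124*(1) = -120 + 124 = 4

GCD = 4, x = -5, y = 1


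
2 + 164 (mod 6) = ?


2 + 164 = 166
166 mod 6 = 4


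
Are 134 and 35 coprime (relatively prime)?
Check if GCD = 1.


Euclidean algorithm:
134 = 3 * 35 + 29
35 = 1 * 29 + 6
29 = 4 * 6 + 5
6 = 1 * 5 + 1
5 = 5 * 1 + 0
GCD(134, 35) = 1

Yes, coprime (GCD = 1)


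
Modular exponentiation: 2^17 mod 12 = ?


2^1 mod 12 = 2
2^2 mod 12 = 4
2^3 mod 12 = 8
2^4 mod 12 = 4
2^5 mod 12 = 8
2^6 mod 12 = 4
2^7 mod 12 = 8
2^8 mod 12 = 4
2^9 mod 12 = 8
2^10 mod 12 = 4
2^11 mod 12 = 8
2^12 mod 12 = 4
2^13 mod 12 = 8
2^14 mod 12 = 4
2^15 mod 12 = 8
2^16 mod 12 = 4
2^17 mod 12 = 8


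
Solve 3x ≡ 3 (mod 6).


GCD(3, 6) = 3 divides 3
Divide: 1x ≡ 1 (mod 2)
x ≡ 1 (mod 2)


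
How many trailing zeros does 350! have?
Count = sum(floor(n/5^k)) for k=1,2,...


floor(350/5) = 70
floor(350/25) = 14
floor(350/125) = 2
Total = 86

86 trailing zeros


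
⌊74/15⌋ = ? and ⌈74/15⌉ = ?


74/15 = 4.9333
floor = 4
ceil = 5

floor = 4, ceil = 5


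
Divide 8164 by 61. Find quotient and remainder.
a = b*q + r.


8164 = 61 * 133 + 51
Check: 8113 + 51 = 8164

q = 133, r = 51


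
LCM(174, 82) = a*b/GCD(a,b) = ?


GCD(174, 82) = 2
LCM = 174*82/2 = 14268/2 = 7134

LCM = 7134


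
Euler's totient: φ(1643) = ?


1643 = 31 × 53
Prime factors: 31, 53
φ(1643) = 1643 × (1-1/31) × (1-1/53)
= 1643 × 30/31 × 52/53 = 1560

φ(1643) = 1560


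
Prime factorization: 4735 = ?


4735 / 5 = 947
947 / 947 = 1
4735 = 5 × 947


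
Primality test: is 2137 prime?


Check divisors up to sqrt(2137) = 46.2277
No divisors found.
2137 is prime.

Yes, 2137 is prime


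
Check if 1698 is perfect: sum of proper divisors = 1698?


Proper divisors of 1698: 1, 2, 3, 6, 283, 566, 849
Sum = 1 + 2 + 3 + 6 + 283 + 566 + 849 = 1710

No, 1698 is not perfect (1710 ≠ 1698)


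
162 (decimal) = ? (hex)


162 (base 10) = 162 (decimal)
162 (decimal) = A2 (base 16)


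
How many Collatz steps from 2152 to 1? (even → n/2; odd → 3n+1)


2152 → 1076 → 538 → 269 → 808 → 404 → 202 → 101 → 304 → 152 → 76 → 38 → 19 → 58 → 29 → 88 → 44 → 22 → 11 → 34 → 17 → 52 → 26 → 13 → 40 → 20 → 10 → 5 → 16 → 8 → 4 → 2 → 1
Total steps = 32

32 steps


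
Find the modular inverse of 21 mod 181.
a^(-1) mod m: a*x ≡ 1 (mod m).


Use the extended Euclidean algorithm on (181, 21); each row r = 181*s + 21*t:
r=181, s=1, t=0
r=21, s=0, t=1
q=8: r=13, s=1, t=-8   [181*(1) + 21*(-8) = 13]
q=1: r=8, s=-1, t=9   [181*(-1) + 21*(9) = 8]
q=1: r=5, s=2, t=-17   [181*(2) + 21*(-17) = 5]
q=1: r=3, s=-3, t=26   [181*(-3) + 21*(26) = 3]
q=1: r=2, s=5, t=-43   [181*(5) + 21*(-43) = 2]
q=1: r=1, s=-8, t=69   [181*(-8) + 21*(69) = 1]
q=2: r=0, s=21, t=-181   [181*(21) + 21*(-181) = 0]
GCD = 1 with t = 69, so 21*(69) ≡ 1 (mod 181)
Inverse = 69 mod 181 = 69
Check: 21 * 69 = 1449 ≡ 1 (mod 181)

21^(-1) ≡ 69 (mod 181)


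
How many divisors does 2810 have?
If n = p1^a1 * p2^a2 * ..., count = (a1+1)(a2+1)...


2810 = 2^1 × 5^1 × 281^1
d(2810) = (1+1) × (1+1) × (1+1) = 8

8 divisors


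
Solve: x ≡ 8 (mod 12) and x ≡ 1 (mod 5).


M = 12*5 = 60
M1 = M/12 = 5, M2 = M/5 = 12
M1^(-1) mod 12 = 5, M2^(-1) mod 5 = 3
x = 8*5*5 + 1*12*3 = 236
236 mod 60 = 56
Check: 56 mod 12 = 8 ✓, 56 mod 5 = 1 ✓

x ≡ 56 (mod 60)


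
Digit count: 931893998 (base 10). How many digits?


931893998 has 9 digits in base 10
floor(log10(931893998)) + 1 = floor(8.9694) + 1 = 9

9 digits (base 10)


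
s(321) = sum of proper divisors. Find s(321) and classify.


Proper divisors: 1, 3, 107
Sum = 1 + 3 + 107 = 111
111 < 321 → deficient

s(321) = 111 (deficient)


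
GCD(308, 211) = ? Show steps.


308 = 1 * 211 + 97
211 = 2 * 97 + 17
97 = 5 * 17 + 12
17 = 1 * 12 + 5
12 = 2 * 5 + 2
5 = 2 * 2 + 1
2 = 2 * 1 + 0
GCD = 1


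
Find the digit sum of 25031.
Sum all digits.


2 + 5 + 0 + 3 + 1 = 11


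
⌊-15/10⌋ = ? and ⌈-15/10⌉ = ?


-15/10 = -1.5000
floor = -2
ceil = -1

floor = -2, ceil = -1


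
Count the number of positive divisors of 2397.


2397 = 3^1 × 17^1 × 47^1
d(2397) = (1+1) × (1+1) × (1+1) = 8

8 divisors


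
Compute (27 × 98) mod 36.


27 × 98 = 2646
2646 mod 36 = 18


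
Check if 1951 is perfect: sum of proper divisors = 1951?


Proper divisors of 1951: 1
Sum = 1 = 1

No, 1951 is not perfect (1 ≠ 1951)


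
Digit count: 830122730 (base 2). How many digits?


830122730 in base 2 = 110001011110101010101011101010
Number of digits = 30

30 digits (base 2)


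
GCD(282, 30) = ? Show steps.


282 = 9 * 30 + 12
30 = 2 * 12 + 6
12 = 2 * 6 + 0
GCD = 6


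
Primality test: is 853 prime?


Check divisors up to sqrt(853) = 29.2062
No divisors found.
853 is prime.

Yes, 853 is prime


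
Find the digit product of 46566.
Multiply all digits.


4 × 6 × 5 × 6 × 6 = 4320


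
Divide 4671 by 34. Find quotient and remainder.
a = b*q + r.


4671 = 34 * 137 + 13
Check: 4658 + 13 = 4671

q = 137, r = 13


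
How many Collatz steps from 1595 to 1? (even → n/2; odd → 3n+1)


1595 → 4786 → 2393 → 7180 → 3590 → 1795 → 5386 → 2693 → 8080 → 4040 → 2020 → 1010 → 505 → 1516 → 758 → 379 → 1138 → 569 → 1708 → 854 → 427 → 1282 → 641 → 1924 → 962 → 481 → 1444 → 722 → 361 → 1084 → 542 → 271 → 814 → 407 → 1222 → 611 → 1834 → 917 → 2752 → 1376 → 688 → 344 → 172 → 86 → 43 → 130 → 65 → 196 → 98 → 49 → 148 → 74 → 37 → 112 → 56 → 28 → 14 → 7 → 22 → 11 → 34 → 17 → 52 → 26 → 13 → 40 → 20 → 10 → 5 → 16 → 8 → 4 → 2 → 1
Total steps = 73

73 steps


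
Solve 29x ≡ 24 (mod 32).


GCD(29, 32) = 1, unique solution
a^(-1) mod 32 = 21
x = 21 * 24 mod 32 = 24

x ≡ 24 (mod 32)


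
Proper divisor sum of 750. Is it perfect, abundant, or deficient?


Proper divisors: 1, 2, 3, 5, 6, 10, 15, 25, 30, 50, 75, 125, 150, 250, 375
Sum = 1 + 2 + 3 + 5 + 6 + 10 + 15 + 25 + 30 + 50 + 75 + 125 + 150 + 250 + 375 = 1122
1122 > 750 → abundant

s(750) = 1122 (abundant)


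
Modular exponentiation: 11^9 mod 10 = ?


11^1 mod 10 = 1
11^2 mod 10 = 1
11^3 mod 10 = 1
11^4 mod 10 = 1
11^5 mod 10 = 1
11^6 mod 10 = 1
11^7 mod 10 = 1
11^8 mod 10 = 1
11^9 mod 10 = 1


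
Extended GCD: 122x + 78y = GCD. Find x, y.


Tabular extended Euclidean (each row: r = 122*s + 78*t):
r=122, s=1, t=0
r=78, s=0, t=1
q=1: r=44, s=1, t=-1   [122*(1) + 78*(-1) = 44]
q=1: r=34, s=-1, t=2   [122*(-1) + 78*(2) = 34]
q=1: r=10, s=2, t=-3   [122*(2) + 78*(-3) = 10]
q=3: r=4, s=-7, t=11   [122*(-7) + 78*(11) = 4]
q=2: r=2, s=16, t=-25   [122*(16) + 78*(-25) = 2]
q=2: r=0, s=-39, t=61   [122*(-39) + 78*(61) = 0]
GCD = 2; from the row with r=2: x=16, y=-25
Check: 122*(16) + 78*(-25) = 1952 - 1950 = 2

GCD = 2, x = 16, y = -25


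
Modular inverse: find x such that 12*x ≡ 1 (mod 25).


Use the extended Euclidean algorithm on (25, 12); each row r = 25*s + 12*t:
r=25, s=1, t=0
r=12, s=0, t=1
q=2: r=1, s=1, t=-2   [25*(1) + 12*(-2) = 1]
q=12: r=0, s=-12, t=25   [25*(-12) + 12*(25) = 0]
GCD = 1 with t = -2, so 12*(-2) ≡ 1 (mod 25)
Inverse = -2 mod 25 = 23
Check: 12 * 23 = 276 ≡ 1 (mod 25)

12^(-1) ≡ 23 (mod 25)


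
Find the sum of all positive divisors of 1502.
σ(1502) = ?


Divisors of 1502: 1, 2, 751, 1502
Sum = 1 + 2 + 751 + 1502 = 2256

σ(1502) = 2256


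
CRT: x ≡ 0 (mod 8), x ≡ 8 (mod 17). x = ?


M = 8*17 = 136
M1 = M/8 = 17, M2 = M/17 = 8
M1^(-1) mod 8 = 1, M2^(-1) mod 17 = 15
x = 0*17*1 + 8*8*15 = 960
960 mod 136 = 8
Check: 8 mod 8 = 0 ✓, 8 mod 17 = 8 ✓

x ≡ 8 (mod 136)


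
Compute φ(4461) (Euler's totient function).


4461 = 3 × 1487
Prime factors: 3, 1487
φ(4461) = 4461 × (1-1/3) × (1-1/1487)
= 4461 × 2/3 × 1486/1487 = 2972

φ(4461) = 2972


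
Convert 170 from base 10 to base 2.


170 (base 10) = 170 (decimal)
170 (decimal) = 10101010 (base 2)


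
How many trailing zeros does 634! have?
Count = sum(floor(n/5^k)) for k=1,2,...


floor(634/5) = 126
floor(634/25) = 25
floor(634/125) = 5
floor(634/625) = 1
Total = 157

157 trailing zeros


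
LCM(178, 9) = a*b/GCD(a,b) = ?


GCD(178, 9) = 1
LCM = 178*9/1 = 1602/1 = 1602

LCM = 1602


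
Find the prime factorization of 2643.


2643 / 3 = 881
881 / 881 = 1
2643 = 3 × 881


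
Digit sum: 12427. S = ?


1 + 2 + 4 + 2 + 7 = 16


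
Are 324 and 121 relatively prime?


Euclidean algorithm:
324 = 2 * 121 + 82
121 = 1 * 82 + 39
82 = 2 * 39 + 4
39 = 9 * 4 + 3
4 = 1 * 3 + 1
3 = 3 * 1 + 0
GCD(324, 121) = 1

Yes, coprime (GCD = 1)


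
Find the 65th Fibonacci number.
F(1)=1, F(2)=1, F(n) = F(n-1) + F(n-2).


Sequence: 1, 1, 2, 3, 5, 8, 13, 21, 34, 55, 89, 144, 233, 377, 610, 987, 1597, 2584, 4181, 6765, 10946, 17711, 28657, 46368, 75025, 121393, 196418, 317811, 514229, 832040, 1346269, 2178309, 3524578, 5702887, 9227465, 14930352, 24157817, 39088169, 63245986, 102334155, 165580141, 267914296, 433494437, 701408733, 1134903170, 1836311903, 2971215073, 4807526976, 7778742049, 12586269025, 20365011074, 32951280099, 53316291173, 86267571272, 139583862445, 225851433717, 365435296162, 591286729879, 956722026041, 1548008755920, 2504730781961, 4052739537881, 6557470319842, 10610209857723, 17167680177565
F(65) = 17167680177565


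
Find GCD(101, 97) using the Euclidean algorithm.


101 = 1 * 97 + 4
97 = 24 * 4 + 1
4 = 4 * 1 + 0
GCD = 1


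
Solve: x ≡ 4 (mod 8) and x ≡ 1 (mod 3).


M = 8*3 = 24
M1 = M/8 = 3, M2 = M/3 = 8
M1^(-1) mod 8 = 3, M2^(-1) mod 3 = 2
x = 4*3*3 + 1*8*2 = 52
52 mod 24 = 4
Check: 4 mod 8 = 4 ✓, 4 mod 3 = 1 ✓

x ≡ 4 (mod 24)


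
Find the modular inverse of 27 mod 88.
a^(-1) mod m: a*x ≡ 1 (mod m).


Use the extended Euclidean algorithm on (88, 27); each row r = 88*s + 27*t:
r=88, s=1, t=0
r=27, s=0, t=1
q=3: r=7, s=1, t=-3   [88*(1) + 27*(-3) = 7]
q=3: r=6, s=-3, t=10   [88*(-3) + 27*(10) = 6]
q=1: r=1, s=4, t=-13   [88*(4) + 27*(-13) = 1]
q=6: r=0, s=-27, t=88   [88*(-27) + 27*(88) = 0]
GCD = 1 with t = -13, so 27*(-13) ≡ 1 (mod 88)
Inverse = -13 mod 88 = 75
Check: 27 * 75 = 2025 ≡ 1 (mod 88)

27^(-1) ≡ 75 (mod 88)


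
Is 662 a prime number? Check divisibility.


662 / 2 = 331 (exact division)
662 is NOT prime.

No, 662 is not prime


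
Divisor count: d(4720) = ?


4720 = 2^4 × 5^1 × 59^1
d(4720) = (4+1) × (1+1) × (1+1) = 20

20 divisors


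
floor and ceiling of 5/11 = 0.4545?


5/11 = 0.4545
floor = 0
ceil = 1

floor = 0, ceil = 1


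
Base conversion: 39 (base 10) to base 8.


39 (base 10) = 39 (decimal)
39 (decimal) = 47 (base 8)


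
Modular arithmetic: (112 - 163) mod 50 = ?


112 - 163 = -51
-51 mod 50 = 49


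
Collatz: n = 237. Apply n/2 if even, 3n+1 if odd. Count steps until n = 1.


237 → 712 → 356 → 178 → 89 → 268 → 134 → 67 → 202 → 101 → 304 → 152 → 76 → 38 → 19 → 58 → 29 → 88 → 44 → 22 → 11 → 34 → 17 → 52 → 26 → 13 → 40 → 20 → 10 → 5 → 16 → 8 → 4 → 2 → 1
Total steps = 34

34 steps


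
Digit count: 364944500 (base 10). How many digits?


364944500 has 9 digits in base 10
floor(log10(364944500)) + 1 = floor(8.5622) + 1 = 9

9 digits (base 10)


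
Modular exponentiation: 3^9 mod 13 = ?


3^1 mod 13 = 3
3^2 mod 13 = 9
3^3 mod 13 = 1
3^4 mod 13 = 3
3^5 mod 13 = 9
3^6 mod 13 = 1
3^7 mod 13 = 3
3^8 mod 13 = 9
3^9 mod 13 = 1


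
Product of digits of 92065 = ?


9 × 2 × 0 × 6 × 5 = 0


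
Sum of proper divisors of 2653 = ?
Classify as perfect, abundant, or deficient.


Proper divisors: 1, 7, 379
Sum = 1 + 7 + 379 = 387
387 < 2653 → deficient

s(2653) = 387 (deficient)


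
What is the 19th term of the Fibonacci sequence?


Sequence: 1, 1, 2, 3, 5, 8, 13, 21, 34, 55, 89, 144, 233, 377, 610, 987, 1597, 2584, 4181
F(19) = 4181


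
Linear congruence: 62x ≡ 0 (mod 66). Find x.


GCD(62, 66) = 2 divides 0
Divide: 31x ≡ 0 (mod 33)
x ≡ 0 (mod 33)


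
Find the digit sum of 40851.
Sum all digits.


4 + 0 + 8 + 5 + 1 = 18


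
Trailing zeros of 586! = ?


floor(586/5) = 117
floor(586/25) = 23
floor(586/125) = 4
Total = 144

144 trailing zeros


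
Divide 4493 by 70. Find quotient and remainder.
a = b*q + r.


4493 = 70 * 64 + 13
Check: 4480 + 13 = 4493

q = 64, r = 13


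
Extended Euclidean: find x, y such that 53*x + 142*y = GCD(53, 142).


Tabular extended Euclidean (each row: r = 53*s + 142*t):
r=53, s=1, t=0
r=142, s=0, t=1
q=0: r=53, s=1, t=0   [53*(1) + 142*(0) = 53]
q=2: r=36, s=-2, t=1   [53*(-2) + 142*(1) = 36]
q=1: r=17, s=3, t=-1   [53*(3) + 142*(-1) = 17]
q=2: r=2, s=-8, t=3   [53*(-8) + 142*(3) = 2]
q=8: r=1, s=67, t=-25   [53*(67) + 142*(-25) = 1]
q=2: r=0, s=-142, t=53   [53*(-142) + 142*(53) = 0]
GCD = 1; from the row with r=1: x=67, y=-25
Check: 53*(67) + 142*(-25) = 3551 - 3550 = 1

GCD = 1, x = 67, y = -25


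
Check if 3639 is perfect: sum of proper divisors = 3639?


Proper divisors of 3639: 1, 3, 1213
Sum = 1 + 3 + 1213 = 1217

No, 3639 is not perfect (1217 ≠ 3639)


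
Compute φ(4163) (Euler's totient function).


4163 = 23 × 181
Prime factors: 23, 181
φ(4163) = 4163 × (1-1/23) × (1-1/181)
= 4163 × 22/23 × 180/181 = 3960

φ(4163) = 3960


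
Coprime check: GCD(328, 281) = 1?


Euclidean algorithm:
328 = 1 * 281 + 47
281 = 5 * 47 + 46
47 = 1 * 46 + 1
46 = 46 * 1 + 0
GCD(328, 281) = 1

Yes, coprime (GCD = 1)


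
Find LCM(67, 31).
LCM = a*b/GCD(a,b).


GCD(67, 31) = 1
LCM = 67*31/1 = 2077/1 = 2077

LCM = 2077


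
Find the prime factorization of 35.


35 / 5 = 7
7 / 7 = 1
35 = 5 × 7


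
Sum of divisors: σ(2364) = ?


Divisors of 2364: 1, 2, 3, 4, 6, 12, 197, 394, 591, 788, 1182, 2364
Sum = 1 + 2 + 3 + 4 + 6 + 12 + 197 + 394 + 591 + 788 + 1182 + 2364 = 5544

σ(2364) = 5544


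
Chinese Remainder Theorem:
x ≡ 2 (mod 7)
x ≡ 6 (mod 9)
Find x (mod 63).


M = 7*9 = 63
M1 = M/7 = 9, M2 = M/9 = 7
M1^(-1) mod 7 = 4, M2^(-1) mod 9 = 4
x = 2*9*4 + 6*7*4 = 240
240 mod 63 = 51
Check: 51 mod 7 = 2 ✓, 51 mod 9 = 6 ✓

x ≡ 51 (mod 63)


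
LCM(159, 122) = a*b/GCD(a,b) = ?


GCD(159, 122) = 1
LCM = 159*122/1 = 19398/1 = 19398

LCM = 19398


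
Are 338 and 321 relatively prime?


Euclidean algorithm:
338 = 1 * 321 + 17
321 = 18 * 17 + 15
17 = 1 * 15 + 2
15 = 7 * 2 + 1
2 = 2 * 1 + 0
GCD(338, 321) = 1

Yes, coprime (GCD = 1)


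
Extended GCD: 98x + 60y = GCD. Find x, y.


Tabular extended Euclidean (each row: r = 98*s + 60*t):
r=98, s=1, t=0
r=60, s=0, t=1
q=1: r=38, s=1, t=-1   [98*(1) + 60*(-1) = 38]
q=1: r=22, s=-1, t=2   [98*(-1) + 60*(2) = 22]
q=1: r=16, s=2, t=-3   [98*(2) + 60*(-3) = 16]
q=1: r=6, s=-3, t=5   [98*(-3) + 60*(5) = 6]
q=2: r=4, s=8, t=-13   [98*(8) + 60*(-13) = 4]
q=1: r=2, s=-11, t=18   [98*(-11) + 60*(18) = 2]
q=2: r=0, s=30, t=-49   [98*(30) + 60*(-49) = 0]
GCD = 2; from the row with r=2: x=-11, y=18
Check: 98*(-11) + 60*(18) = -1078 + 1080 = 2

GCD = 2, x = -11, y = 18


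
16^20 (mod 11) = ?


16^1 mod 11 = 5
16^2 mod 11 = 3
16^3 mod 11 = 4
16^4 mod 11 = 9
16^5 mod 11 = 1
16^6 mod 11 = 5
16^7 mod 11 = 3
16^8 mod 11 = 4
16^9 mod 11 = 9
16^10 mod 11 = 1
16^11 mod 11 = 5
16^12 mod 11 = 3
16^13 mod 11 = 4
16^14 mod 11 = 9
16^15 mod 11 = 1
16^16 mod 11 = 5
16^17 mod 11 = 3
16^18 mod 11 = 4
16^19 mod 11 = 9
16^20 mod 11 = 1


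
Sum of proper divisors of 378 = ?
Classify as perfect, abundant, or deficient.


Proper divisors: 1, 2, 3, 6, 7, 9, 14, 18, 21, 27, 42, 54, 63, 126, 189
Sum = 1 + 2 + 3 + 6 + 7 + 9 + 14 + 18 + 21 + 27 + 42 + 54 + 63 + 126 + 189 = 582
582 > 378 → abundant

s(378) = 582 (abundant)


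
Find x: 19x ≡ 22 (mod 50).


GCD(19, 50) = 1, unique solution
a^(-1) mod 50 = 29
x = 29 * 22 mod 50 = 38

x ≡ 38 (mod 50)


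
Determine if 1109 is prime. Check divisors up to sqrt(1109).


Check divisors up to sqrt(1109) = 33.3017
No divisors found.
1109 is prime.

Yes, 1109 is prime


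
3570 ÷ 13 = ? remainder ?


3570 = 13 * 274 + 8
Check: 3562 + 8 = 3570

q = 274, r = 8


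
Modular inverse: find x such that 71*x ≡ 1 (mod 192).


Use the extended Euclidean algorithm on (192, 71); each row r = 192*s + 71*t:
r=192, s=1, t=0
r=71, s=0, t=1
q=2: r=50, s=1, t=-2   [192*(1) + 71*(-2) = 50]
q=1: r=21, s=-1, t=3   [192*(-1) + 71*(3) = 21]
q=2: r=8, s=3, t=-8   [192*(3) + 71*(-8) = 8]
q=2: r=5, s=-7, t=19   [192*(-7) + 71*(19) = 5]
q=1: r=3, s=10, t=-27   [192*(10) + 71*(-27) = 3]
q=1: r=2, s=-17, t=46   [192*(-17) + 71*(46) = 2]
q=1: r=1, s=27, t=-73   [192*(27) + 71*(-73) = 1]
q=2: r=0, s=-71, t=192   [192*(-71) + 71*(192) = 0]
GCD = 1 with t = -73, so 71*(-73) ≡ 1 (mod 192)
Inverse = -73 mod 192 = 119
Check: 71 * 119 = 8449 ≡ 1 (mod 192)

71^(-1) ≡ 119 (mod 192)


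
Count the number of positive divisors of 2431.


2431 = 11^1 × 13^1 × 17^1
d(2431) = (1+1) × (1+1) × (1+1) = 8

8 divisors


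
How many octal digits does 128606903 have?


128606903 in base 8 = 752461267
Number of digits = 9

9 digits (base 8)


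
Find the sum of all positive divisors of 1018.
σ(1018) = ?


Divisors of 1018: 1, 2, 509, 1018
Sum = 1 + 2 + 509 + 1018 = 1530

σ(1018) = 1530


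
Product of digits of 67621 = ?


6 × 7 × 6 × 2 × 1 = 504


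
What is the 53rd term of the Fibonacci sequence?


Sequence: 1, 1, 2, 3, 5, 8, 13, 21, 34, 55, 89, 144, 233, 377, 610, 987, 1597, 2584, 4181, 6765, 10946, 17711, 28657, 46368, 75025, 121393, 196418, 317811, 514229, 832040, 1346269, 2178309, 3524578, 5702887, 9227465, 14930352, 24157817, 39088169, 63245986, 102334155, 165580141, 267914296, 433494437, 701408733, 1134903170, 1836311903, 2971215073, 4807526976, 7778742049, 12586269025, 20365011074, 32951280099, 53316291173
F(53) = 53316291173


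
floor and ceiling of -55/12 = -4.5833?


-55/12 = -4.5833
floor = -5
ceil = -4

floor = -5, ceil = -4


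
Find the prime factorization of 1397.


1397 / 11 = 127
127 / 127 = 1
1397 = 11 × 127


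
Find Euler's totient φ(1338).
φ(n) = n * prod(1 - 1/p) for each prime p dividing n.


1338 = 2 × 3 × 223
Prime factors: 2, 3, 223
φ(1338) = 1338 × (1-1/2) × (1-1/3) × (1-1/223)
= 1338 × 1/2 × 2/3 × 222/223 = 444

φ(1338) = 444


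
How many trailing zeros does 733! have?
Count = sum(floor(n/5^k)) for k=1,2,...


floor(733/5) = 146
floor(733/25) = 29
floor(733/125) = 5
floor(733/625) = 1
Total = 181

181 trailing zeros


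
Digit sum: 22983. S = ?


2 + 2 + 9 + 8 + 3 = 24


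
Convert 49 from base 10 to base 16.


49 (base 10) = 49 (decimal)
49 (decimal) = 31 (base 16)


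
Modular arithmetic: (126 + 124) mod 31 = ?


126 + 124 = 250
250 mod 31 = 2


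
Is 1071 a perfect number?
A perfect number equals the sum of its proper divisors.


Proper divisors of 1071: 1, 3, 7, 9, 17, 21, 51, 63, 119, 153, 357
Sum = 1 + 3 + 7 + 9 + 17 + 21 + 51 + 63 + 119 + 153 + 357 = 801

No, 1071 is not perfect (801 ≠ 1071)


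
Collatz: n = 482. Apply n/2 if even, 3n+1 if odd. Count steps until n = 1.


482 → 241 → 724 → 362 → 181 → 544 → 272 → 136 → 68 → 34 → 17 → 52 → 26 → 13 → 40 → 20 → 10 → 5 → 16 → 8 → 4 → 2 → 1
Total steps = 22

22 steps


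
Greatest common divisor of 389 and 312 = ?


389 = 1 * 312 + 77
312 = 4 * 77 + 4
77 = 19 * 4 + 1
4 = 4 * 1 + 0
GCD = 1


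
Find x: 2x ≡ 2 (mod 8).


GCD(2, 8) = 2 divides 2
Divide: 1x ≡ 1 (mod 4)
x ≡ 1 (mod 4)


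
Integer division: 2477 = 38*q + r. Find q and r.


2477 = 38 * 65 + 7
Check: 2470 + 7 = 2477

q = 65, r = 7


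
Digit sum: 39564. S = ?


3 + 9 + 5 + 6 + 4 = 27


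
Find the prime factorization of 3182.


3182 / 2 = 1591
1591 / 37 = 43
43 / 43 = 1
3182 = 2 × 37 × 43


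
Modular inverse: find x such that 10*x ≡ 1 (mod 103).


Use the extended Euclidean algorithm on (103, 10); each row r = 103*s + 10*t:
r=103, s=1, t=0
r=10, s=0, t=1
q=10: r=3, s=1, t=-10   [103*(1) + 10*(-10) = 3]
q=3: r=1, s=-3, t=31   [103*(-3) + 10*(31) = 1]
q=3: r=0, s=10, t=-103   [103*(10) + 10*(-103) = 0]
GCD = 1 with t = 31, so 10*(31) ≡ 1 (mod 103)
Inverse = 31 mod 103 = 31
Check: 10 * 31 = 310 ≡ 1 (mod 103)

10^(-1) ≡ 31 (mod 103)
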